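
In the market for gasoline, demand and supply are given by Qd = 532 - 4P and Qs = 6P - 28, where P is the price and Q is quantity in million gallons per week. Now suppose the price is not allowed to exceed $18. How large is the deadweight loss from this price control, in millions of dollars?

In a free market, 532 - 4P = 6P - 28 gives the equilibrium P* = 56, Q* = 308.
Since 18 < 56, the ceiling is binding.
At P = 18: Qd = 532 - 4·18 = 460 and Qs = 6·18 - 28 = 80.
Quantity traded falls to 80. At Q = 80 the demand price is (532 - 80)/4 = 113 and the supply price is (28 + 80)/6 = 18.
Deadweight loss = ½ · (113 - 18) · (308 - 80) = ½ · 95 · 228 = 10830.

10830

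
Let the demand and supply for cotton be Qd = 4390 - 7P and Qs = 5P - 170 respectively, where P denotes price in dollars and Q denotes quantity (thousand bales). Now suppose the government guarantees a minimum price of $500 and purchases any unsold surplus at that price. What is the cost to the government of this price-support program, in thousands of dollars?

In a free market, 4390 - 7P = 5P - 170 gives the equilibrium P* = 380, Q* = 1730.
The floor of 500 is above the equilibrium price 380, so it binds.
At P = 500: Qd = 4390 - 7·500 = 890 and Qs = 5·500 - 170 = 2330.
Surplus = Qs - Qd = 1440.
Government expenditure = surplus × support price = 1440 × 500 = 720000.

720000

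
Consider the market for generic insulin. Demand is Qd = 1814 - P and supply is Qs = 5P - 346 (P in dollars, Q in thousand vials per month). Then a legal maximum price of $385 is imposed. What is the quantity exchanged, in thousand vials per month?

Without the control the market clears where 1814 - P = 5P - 346, i.e. P* = 360 and Q* = 1454.
Since 385 is above P* = 360, the ceiling does not bind and the free-market outcome prevails.

1454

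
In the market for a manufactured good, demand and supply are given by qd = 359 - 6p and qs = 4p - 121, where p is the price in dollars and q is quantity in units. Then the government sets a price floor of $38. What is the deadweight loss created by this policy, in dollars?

In a free market, 359 - 6p = 4p - 121 gives the equilibrium p* = 48, q* = 71.
The floor of 38 is below the equilibrium price 48, so it is not binding; the market clears at p* = 48, q* = 71.
Since the control does not bind, no trades are prevented and deadweight loss is zero.

0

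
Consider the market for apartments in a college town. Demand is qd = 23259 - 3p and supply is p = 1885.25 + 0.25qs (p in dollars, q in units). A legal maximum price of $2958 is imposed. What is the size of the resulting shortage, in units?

10094

Rearranging supply gives qs = 4p - 7541. In a free market, 23259 - 3p = 4p - 7541 gives the equilibrium p* = 4400, q* = 10059.
The ceiling of 2958 is below the equilibrium price 4400, so it binds.
At p = 2958: qd = 23259 - 3·2958 = 14385 and qs = 4·2958 - 7541 = 4291.
Shortage = qd - qs = 14385 - 4291 = 10094.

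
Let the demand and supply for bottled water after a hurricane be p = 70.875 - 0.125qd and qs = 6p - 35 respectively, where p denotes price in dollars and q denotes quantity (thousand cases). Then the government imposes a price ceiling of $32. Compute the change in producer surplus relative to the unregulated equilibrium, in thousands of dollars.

Rearranging demand gives qd = 567 - 8p. In a free market, 567 - 8p = 6p - 35 gives the equilibrium p* = 43, q* = 223.
Since 32 < 43, the ceiling is binding.
At p = 32: qd = 567 - 8·32 = 311 and qs = 6·32 - 35 = 157.
Producer surplus without the control is ½ · (43 - 35/6) · 223 = 49729/12.
With the ceiling, producers sell 157 units at 32, so PS = ½ · (32 - 35/6) · 157 = 24649/12.
Change in producer surplus = 24649/12 - 49729/12 = -2090.

-2090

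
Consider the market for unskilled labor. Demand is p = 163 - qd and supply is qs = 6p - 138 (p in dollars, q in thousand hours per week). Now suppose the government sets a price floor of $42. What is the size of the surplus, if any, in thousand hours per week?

0

Rearranging demand gives qd = 163 - p. Equilibrium: 163 - p = 6p - 138, so 301 = 7p and p* = 43, q* = 120.
The floor of 42 is below the equilibrium price 43, so it is not binding; the market clears at p* = 43, q* = 120.
Since the control does not bind, there is no surplus.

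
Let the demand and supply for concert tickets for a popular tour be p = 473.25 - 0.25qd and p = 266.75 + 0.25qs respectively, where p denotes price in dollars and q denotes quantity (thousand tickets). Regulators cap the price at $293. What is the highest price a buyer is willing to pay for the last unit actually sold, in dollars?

Rearranging demand gives qd = 1893 - 4p; rearranging supply gives qs = 4p - 1067. In a free market, 1893 - 4p = 4p - 1067 gives the equilibrium p* = 370, q* = 413.
The ceiling of 293 is below the equilibrium price 370, so it binds.
At p = 293: qd = 1893 - 4·293 = 721 and qs = 4·293 - 1067 = 105.
Only 105 units reach the market. On the demand curve, the marginal buyer's willingness to pay at q = 105 is (1893 - 105)/4 = 447.

447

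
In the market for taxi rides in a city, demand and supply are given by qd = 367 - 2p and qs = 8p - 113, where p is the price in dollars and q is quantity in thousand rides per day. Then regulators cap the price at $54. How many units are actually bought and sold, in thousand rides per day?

271

In a free market, 367 - 2p = 8p - 113 gives the equilibrium p* = 48, q* = 271.
Since 54 is above p* = 48, the ceiling does not bind and the free-market outcome prevails.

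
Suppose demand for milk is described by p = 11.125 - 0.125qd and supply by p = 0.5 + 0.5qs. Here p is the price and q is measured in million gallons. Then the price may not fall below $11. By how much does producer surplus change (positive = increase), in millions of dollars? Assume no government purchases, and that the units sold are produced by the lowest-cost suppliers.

Rearranging demand gives qd = 89 - 8p; rearranging supply gives qs = 2p - 1. Without the control the market clears where 89 - 8p = 2p - 1, i.e. p* = 9 and q* = 17.
The floor of 11 is above the equilibrium price 9, so it binds.
At p = 11: qd = 89 - 8·11 = 1 and qs = 2·11 - 1 = 21.
Producer surplus without the control is ½ · (9 - 0.5) · 17 = 72.25.
With the floor, 1 units are sold at 11. The supply price at q = 1 is 1, so PS = ½ · [(11 - 0.5) + (11 - 1)] · 1 = 10.25.
Change in producer surplus = 10.25 - 72.25 = -62.

-62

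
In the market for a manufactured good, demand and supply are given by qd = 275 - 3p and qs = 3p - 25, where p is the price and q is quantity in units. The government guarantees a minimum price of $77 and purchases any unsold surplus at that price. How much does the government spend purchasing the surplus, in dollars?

In a free market, 275 - 3p = 3p - 25 gives the equilibrium p* = 50, q* = 125.
The floor of 77 is above the equilibrium price 50, so it binds.
At p = 77: qd = 275 - 3·77 = 44 and qs = 3·77 - 25 = 206.
Surplus = qs - qd = 162.
Government expenditure = surplus × support price = 162 × 77 = 12474.

12474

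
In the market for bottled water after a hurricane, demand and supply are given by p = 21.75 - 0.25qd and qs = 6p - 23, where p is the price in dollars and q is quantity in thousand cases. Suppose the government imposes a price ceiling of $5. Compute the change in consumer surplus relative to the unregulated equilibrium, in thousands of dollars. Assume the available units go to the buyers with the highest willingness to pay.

-120

Rearranging demand gives qd = 87 - 4p. Without the control the market clears where 87 - 4p = 6p - 23, i.e. p* = 11 and q* = 43.
Because the ceiling (5) lies below the market-clearing price, it is binding.
At p = 5: qd = 87 - 4·5 = 67 and qs = 6·5 - 23 = 7.
Consumer surplus without the control is ½ · (21.75 - 11) · 43 = 231.125.
With the ceiling, 7 units are sold at 5 (assume they go to the highest-value buyers). The demand price at q = 7 is 20, so CS = ½ · [(21.75 - 5) + (20 - 5)] · 7 = 111.125.
Change in consumer surplus = 111.125 - 231.125 = -120.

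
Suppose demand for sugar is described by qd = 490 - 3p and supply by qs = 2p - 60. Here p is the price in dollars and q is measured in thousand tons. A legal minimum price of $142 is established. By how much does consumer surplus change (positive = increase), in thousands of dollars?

Setting quantity demanded equal to quantity supplied, 490 - 3p = 2p - 60, gives p* = 110 and q* = 160.
The floor of 142 is above the equilibrium price 110, so it binds.
At p = 142: qd = 490 - 3·142 = 64 and qs = 2·142 - 60 = 224.
Consumer surplus without the control is ½ · (490/3 - 110) · 160 = 12800/3.
With the floor, consumers buy 64 units at 142, so CS = ½ · (490/3 - 142) · 64 = 2048/3.
Change in consumer surplus = 2048/3 - 12800/3 = -3584.

-3584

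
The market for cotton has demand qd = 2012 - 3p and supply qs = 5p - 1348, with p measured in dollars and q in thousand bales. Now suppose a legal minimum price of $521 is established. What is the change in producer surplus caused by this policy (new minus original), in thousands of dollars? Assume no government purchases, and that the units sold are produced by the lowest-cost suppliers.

36168.1

Equilibrium: 2012 - 3p = 5p - 1348, so 3360 = 8p and p* = 420, q* = 752.
Because the floor (521) lies above the market-clearing price, it is binding.
At p = 521: qd = 2012 - 3·521 = 449 and qs = 5·521 - 1348 = 1257.
Producer surplus without the control is ½ · (420 - 269.6) · 752 = 56550.4.
With the floor, 449 units are sold at 521. The supply price at q = 449 is 359.4, so PS = ½ · [(521 - 269.6) + (521 - 359.4)] · 449 = 92718.5.
Change in producer surplus = 92718.5 - 56550.4 = 36168.1.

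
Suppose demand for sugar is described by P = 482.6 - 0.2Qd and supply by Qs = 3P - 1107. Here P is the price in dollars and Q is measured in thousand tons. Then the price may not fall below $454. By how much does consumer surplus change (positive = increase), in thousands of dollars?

Rearranging demand gives Qd = 2413 - 5P. Equilibrium: 2413 - 5P = 3P - 1107, so 3520 = 8P and P* = 440, Q* = 213.
Because the floor (454) lies above the market-clearing price, it is binding.
At P = 454: Qd = 2413 - 5·454 = 143 and Qs = 3·454 - 1107 = 255.
Consumer surplus without the control is ½ · (482.6 - 440) · 213 = 4536.9.
With the floor, consumers buy 143 units at 454, so CS = ½ · (482.6 - 454) · 143 = 2044.9.
Change in consumer surplus = 2044.9 - 4536.9 = -2492.

-2492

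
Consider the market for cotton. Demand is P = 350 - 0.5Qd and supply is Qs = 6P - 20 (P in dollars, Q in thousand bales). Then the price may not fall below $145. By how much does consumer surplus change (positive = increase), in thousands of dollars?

Rearranging demand gives Qd = 700 - 2P. Setting quantity demanded equal to quantity supplied, 700 - 2P = 6P - 20, gives P* = 90 and Q* = 520.
Since 145 > 90, the floor is binding.
At P = 145: Qd = 700 - 2·145 = 410 and Qs = 6·145 - 20 = 850.
Consumer surplus without the control is ½ · (350 - 90) · 520 = 67600.
With the floor, consumers buy 410 units at 145, so CS = ½ · (350 - 145) · 410 = 42025.
Change in consumer surplus = 42025 - 67600 = -25575.

-25575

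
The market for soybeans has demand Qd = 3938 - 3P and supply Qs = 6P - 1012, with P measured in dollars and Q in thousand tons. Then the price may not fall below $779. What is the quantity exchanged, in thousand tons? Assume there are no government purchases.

Equilibrium: 3938 - 3P = 6P - 1012, so 4950 = 9P and P* = 550, Q* = 2288.
Since 779 > 550, the floor is binding.
At P = 779: Qd = 3938 - 3·779 = 1601 and Qs = 6·779 - 1012 = 3662.
The quantity actually transacted is the short side, demand: 1601.

1601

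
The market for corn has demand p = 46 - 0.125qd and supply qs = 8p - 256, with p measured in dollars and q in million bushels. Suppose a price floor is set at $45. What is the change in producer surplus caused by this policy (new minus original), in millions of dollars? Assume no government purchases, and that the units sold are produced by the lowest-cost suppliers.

-96

Rearranging demand gives qd = 368 - 8p. Without the control the market clears where 368 - 8p = 8p - 256, i.e. p* = 39 and q* = 56.
The floor of 45 is above the equilibrium price 39, so it binds.
At p = 45: qd = 368 - 8·45 = 8 and qs = 8·45 - 256 = 104.
Producer surplus without the control is ½ · (39 - 32) · 56 = 196.
With the floor, 8 units are sold at 45. The supply price at q = 8 is 33, so PS = ½ · [(45 - 32) + (45 - 33)] · 8 = 100.
Change in producer surplus = 100 - 196 = -96.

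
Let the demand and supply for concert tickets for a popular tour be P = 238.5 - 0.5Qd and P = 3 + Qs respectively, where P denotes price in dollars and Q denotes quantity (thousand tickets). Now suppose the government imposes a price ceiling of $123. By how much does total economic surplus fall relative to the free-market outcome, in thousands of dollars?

1026.75

Rearranging demand gives Qd = 477 - 2P; rearranging supply gives Qs = P - 3. Equilibrium: 477 - 2P = P - 3, so 480 = 3P and P* = 160, Q* = 157.
Because the ceiling (123) lies below the market-clearing price, it is binding.
At P = 123: Qd = 477 - 2·123 = 231 and Qs = 123 - 3 = 120.
Quantity traded falls to 120. At Q = 120 the demand price is (477 - 120)/2 = 178.5 and the supply price is 3 + 120 = 123.
Deadweight loss = ½ · (178.5 - 123) · (157 - 120) = ½ · 55.5 · 37 = 1026.75.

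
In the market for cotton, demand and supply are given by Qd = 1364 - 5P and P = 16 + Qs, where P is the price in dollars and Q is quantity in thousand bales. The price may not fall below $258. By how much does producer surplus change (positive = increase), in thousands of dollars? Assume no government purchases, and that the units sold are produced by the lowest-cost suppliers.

Rearranging supply gives Qs = P - 16. Without the control the market clears where 1364 - 5P = P - 16, i.e. P* = 230 and Q* = 214.
Because the floor (258) lies above the market-clearing price, it is binding.
At P = 258: Qd = 1364 - 5·258 = 74 and Qs = 258 - 16 = 242.
Producer surplus without the control is ½ · (230 - 16) · 214 = 22898.
With the floor, 74 units are sold at 258. The supply price at Q = 74 is 90, so PS = ½ · [(258 - 16) + (258 - 90)] · 74 = 15170.
Change in producer surplus = 15170 - 22898 = -7728.

-7728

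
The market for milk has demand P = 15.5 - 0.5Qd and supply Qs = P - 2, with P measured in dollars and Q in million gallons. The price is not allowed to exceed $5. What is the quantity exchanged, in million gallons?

Rearranging demand gives Qd = 31 - 2P. In a free market, 31 - 2P = P - 2 gives the equilibrium P* = 11, Q* = 9.
The ceiling of 5 is below the equilibrium price 11, so it binds.
At P = 5: Qd = 31 - 2·5 = 21 and Qs = 5 - 2 = 3.
The quantity actually transacted is the short side, supply: 3.

3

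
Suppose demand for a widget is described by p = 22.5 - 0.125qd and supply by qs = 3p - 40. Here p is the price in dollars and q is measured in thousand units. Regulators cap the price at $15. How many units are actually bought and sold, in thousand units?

5

Rearranging demand gives qd = 180 - 8p. Without the control the market clears where 180 - 8p = 3p - 40, i.e. p* = 20 and q* = 20.
Since 15 < 20, the ceiling is binding.
At p = 15: qd = 180 - 8·15 = 60 and qs = 3·15 - 40 = 5.
The quantity actually transacted is the short side, supply: 5.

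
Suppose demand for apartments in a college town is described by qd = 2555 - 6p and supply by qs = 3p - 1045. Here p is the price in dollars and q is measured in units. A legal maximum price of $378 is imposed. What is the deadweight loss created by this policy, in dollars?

1089

Equilibrium: 2555 - 6p = 3p - 1045, so 3600 = 9p and p* = 400, q* = 155.
The ceiling of 378 is below the equilibrium price 400, so it binds.
At p = 378: qd = 2555 - 6·378 = 287 and qs = 3·378 - 1045 = 89.
Quantity traded falls to 89. At q = 89 the demand price is (2555 - 89)/6 = 411 and the supply price is (1045 + 89)/3 = 378.
Deadweight loss = ½ · (411 - 378) · (155 - 89) = ½ · 33 · 66 = 1089.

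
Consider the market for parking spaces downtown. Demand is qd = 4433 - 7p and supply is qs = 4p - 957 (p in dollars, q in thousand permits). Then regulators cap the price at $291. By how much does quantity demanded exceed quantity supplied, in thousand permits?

2189

Setting quantity demanded equal to quantity supplied, 4433 - 7p = 4p - 957, gives p* = 490 and q* = 1003.
The ceiling of 291 is below the equilibrium price 490, so it binds.
At p = 291: qd = 4433 - 7·291 = 2396 and qs = 4·291 - 957 = 207.
Shortage = qd - qs = 2396 - 207 = 2189.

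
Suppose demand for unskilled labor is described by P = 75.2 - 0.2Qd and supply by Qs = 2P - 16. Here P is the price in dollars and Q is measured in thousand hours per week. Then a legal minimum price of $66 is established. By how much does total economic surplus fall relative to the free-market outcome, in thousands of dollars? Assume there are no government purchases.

875

Rearranging demand gives Qd = 376 - 5P. In a free market, 376 - 5P = 2P - 16 gives the equilibrium P* = 56, Q* = 96.
Since 66 > 56, the floor is binding.
At P = 66: Qd = 376 - 5·66 = 46 and Qs = 2·66 - 16 = 116.
Quantity traded falls to 46. At Q = 46 the demand price is (376 - 46)/5 = 66 and the supply price is (16 + 46)/2 = 31.
Deadweight loss = ½ · (66 - 31) · (96 - 46) = ½ · 35 · 50 = 875.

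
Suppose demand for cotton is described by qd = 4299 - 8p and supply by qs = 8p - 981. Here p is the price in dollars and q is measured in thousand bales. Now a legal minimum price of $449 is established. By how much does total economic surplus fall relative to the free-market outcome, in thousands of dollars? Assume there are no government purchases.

Without the control the market clears where 4299 - 8p = 8p - 981, i.e. p* = 330 and q* = 1659.
Since 449 > 330, the floor is binding.
At p = 449: qd = 4299 - 8·449 = 707 and qs = 8·449 - 981 = 2611.
Quantity traded falls to 707. At q = 707 the demand price is (4299 - 707)/8 = 449 and the supply price is (981 + 707)/8 = 211.
Deadweight loss = ½ · (449 - 211) · (1659 - 707) = ½ · 238 · 952 = 113288.

113288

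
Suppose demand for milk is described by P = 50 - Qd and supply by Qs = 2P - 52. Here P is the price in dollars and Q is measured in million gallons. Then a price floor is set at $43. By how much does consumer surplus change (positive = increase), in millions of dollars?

-103.5

Rearranging demand gives Qd = 50 - P. Setting quantity demanded equal to quantity supplied, 50 - P = 2P - 52, gives P* = 34 and Q* = 16.
The floor of 43 is above the equilibrium price 34, so it binds.
At P = 43: Qd = 50 - 43 = 7 and Qs = 2·43 - 52 = 34.
Consumer surplus without the control is ½ · (50 - 34) · 16 = 128.
With the floor, consumers buy 7 units at 43, so CS = ½ · (50 - 43) · 7 = 24.5.
Change in consumer surplus = 24.5 - 128 = -103.5.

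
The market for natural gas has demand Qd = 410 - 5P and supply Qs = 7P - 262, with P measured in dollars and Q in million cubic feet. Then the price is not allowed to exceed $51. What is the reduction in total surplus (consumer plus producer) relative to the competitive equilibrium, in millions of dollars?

Equilibrium: 410 - 5P = 7P - 262, so 672 = 12P and P* = 56, Q* = 130.
Since 51 < 56, the ceiling is binding.
At P = 51: Qd = 410 - 5·51 = 155 and Qs = 7·51 - 262 = 95.
Quantity traded falls to 95. At Q = 95 the demand price is (410 - 95)/5 = 63 and the supply price is (262 + 95)/7 = 51.
Deadweight loss = ½ · (63 - 51) · (130 - 95) = ½ · 12 · 35 = 210.

210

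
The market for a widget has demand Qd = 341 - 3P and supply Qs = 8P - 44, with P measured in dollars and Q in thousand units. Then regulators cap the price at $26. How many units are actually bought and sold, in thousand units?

In a free market, 341 - 3P = 8P - 44 gives the equilibrium P* = 35, Q* = 236.
Because the ceiling (26) lies below the market-clearing price, it is binding.
At P = 26: Qd = 341 - 3·26 = 263 and Qs = 8·26 - 44 = 164.
The quantity actually transacted is the short side, supply: 164.

164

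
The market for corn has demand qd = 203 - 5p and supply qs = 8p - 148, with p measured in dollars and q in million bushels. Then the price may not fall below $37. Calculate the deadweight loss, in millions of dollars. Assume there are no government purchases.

Setting quantity demanded equal to quantity supplied, 203 - 5p = 8p - 148, gives p* = 27 and q* = 68.
The floor of 37 is above the equilibrium price 27, so it binds.
At p = 37: qd = 203 - 5·37 = 18 and qs = 8·37 - 148 = 148.
Quantity traded falls to 18. At q = 18 the demand price is (203 - 18)/5 = 37 and the supply price is (148 + 18)/8 = 20.75.
Deadweight loss = ½ · (37 - 20.75) · (68 - 18) = ½ · 16.25 · 50 = 406.25.

406.25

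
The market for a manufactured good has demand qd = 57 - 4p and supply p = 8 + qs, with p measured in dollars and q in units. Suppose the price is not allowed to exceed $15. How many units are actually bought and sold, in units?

Rearranging supply gives qs = p - 8. In a free market, 57 - 4p = p - 8 gives the equilibrium p* = 13, q* = 5.
Since 15 is above p* = 13, the ceiling does not bind and the free-market outcome prevails.

5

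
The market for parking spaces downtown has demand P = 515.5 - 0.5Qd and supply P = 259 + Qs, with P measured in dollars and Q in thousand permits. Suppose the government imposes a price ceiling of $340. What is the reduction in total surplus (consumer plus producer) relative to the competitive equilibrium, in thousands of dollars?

6075

Rearranging demand gives Qd = 1031 - 2P; rearranging supply gives Qs = P - 259. Equilibrium: 1031 - 2P = P - 259, so 1290 = 3P and P* = 430, Q* = 171.
Since 340 < 430, the ceiling is binding.
At P = 340: Qd = 1031 - 2·340 = 351 and Qs = 340 - 259 = 81.
Quantity traded falls to 81. At Q = 81 the demand price is (1031 - 81)/2 = 475 and the supply price is 259 + 81 = 340.
Deadweight loss = ½ · (475 - 340) · (171 - 81) = ½ · 135 · 90 = 6075.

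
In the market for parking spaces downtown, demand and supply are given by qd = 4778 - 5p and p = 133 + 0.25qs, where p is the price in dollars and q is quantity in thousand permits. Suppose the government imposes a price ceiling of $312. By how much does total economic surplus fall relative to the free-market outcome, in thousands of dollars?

Rearranging supply gives qs = 4p - 532. Setting quantity demanded equal to quantity supplied, 4778 - 5p = 4p - 532, gives p* = 590 and q* = 1828.
The ceiling of 312 is below the equilibrium price 590, so it binds.
At p = 312: qd = 4778 - 5·312 = 3218 and qs = 4·312 - 532 = 716.
Quantity traded falls to 716. At q = 716 the demand price is (4778 - 716)/5 = 812.4 and the supply price is (532 + 716)/4 = 312.
Deadweight loss = ½ · (812.4 - 312) · (1828 - 716) = ½ · 500.4 · 1112 = 278222.4.

278222.4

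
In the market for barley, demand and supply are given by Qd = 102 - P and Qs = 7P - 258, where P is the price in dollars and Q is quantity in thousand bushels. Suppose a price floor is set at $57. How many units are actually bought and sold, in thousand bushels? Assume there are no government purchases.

Without the control the market clears where 102 - P = 7P - 258, i.e. P* = 45 and Q* = 57.
Because the floor (57) lies above the market-clearing price, it is binding.
At P = 57: Qd = 102 - 57 = 45 and Qs = 7·57 - 258 = 141.
The quantity actually transacted is the short side, demand: 45.

45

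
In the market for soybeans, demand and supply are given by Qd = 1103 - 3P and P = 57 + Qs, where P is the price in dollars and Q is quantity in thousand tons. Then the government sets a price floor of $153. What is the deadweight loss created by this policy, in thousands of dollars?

Rearranging supply gives Qs = P - 57. Equilibrium: 1103 - 3P = P - 57, so 1160 = 4P and P* = 290, Q* = 233.
The floor of 153 is below the equilibrium price 290, so it is not binding; the market clears at P* = 290, Q* = 233.
Since the control does not bind, no trades are prevented and deadweight loss is zero.

0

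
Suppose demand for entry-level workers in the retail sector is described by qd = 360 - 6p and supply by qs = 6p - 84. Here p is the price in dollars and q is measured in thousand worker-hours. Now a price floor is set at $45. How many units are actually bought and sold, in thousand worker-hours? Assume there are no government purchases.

90

Setting quantity demanded equal to quantity supplied, 360 - 6p = 6p - 84, gives p* = 37 and q* = 138.
Because the floor (45) lies above the market-clearing price, it is binding.
At p = 45: qd = 360 - 6·45 = 90 and qs = 6·45 - 84 = 186.
The quantity actually transacted is the short side, demand: 90.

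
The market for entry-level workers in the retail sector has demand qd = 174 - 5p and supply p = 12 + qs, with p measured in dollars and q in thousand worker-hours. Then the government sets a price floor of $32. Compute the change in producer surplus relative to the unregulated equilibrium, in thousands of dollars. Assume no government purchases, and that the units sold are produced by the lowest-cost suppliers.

Rearranging supply gives qs = p - 12. Without the control the market clears where 174 - 5p = p - 12, i.e. p* = 31 and q* = 19.
Because the floor (32) lies above the market-clearing price, it is binding.
At p = 32: qd = 174 - 5·32 = 14 and qs = 32 - 12 = 20.
Producer surplus without the control is ½ · (31 - 12) · 19 = 180.5.
With the floor, 14 units are sold at 32. The supply price at q = 14 is 26, so PS = ½ · [(32 - 12) + (32 - 26)] · 14 = 182.
Change in producer surplus = 182 - 180.5 = 1.5.

1.5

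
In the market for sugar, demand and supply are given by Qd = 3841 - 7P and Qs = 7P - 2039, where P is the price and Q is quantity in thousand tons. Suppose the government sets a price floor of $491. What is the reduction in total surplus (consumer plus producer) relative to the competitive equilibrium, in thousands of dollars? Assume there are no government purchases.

Equilibrium: 3841 - 7P = 7P - 2039, so 5880 = 14P and P* = 420, Q* = 901.
Since 491 > 420, the floor is binding.
At P = 491: Qd = 3841 - 7·491 = 404 and Qs = 7·491 - 2039 = 1398.
Quantity traded falls to 404. At Q = 404 the demand price is (3841 - 404)/7 = 491 and the supply price is (2039 + 404)/7 = 349.
Deadweight loss = ½ · (491 - 349) · (901 - 404) = ½ · 142 · 497 = 35287.

35287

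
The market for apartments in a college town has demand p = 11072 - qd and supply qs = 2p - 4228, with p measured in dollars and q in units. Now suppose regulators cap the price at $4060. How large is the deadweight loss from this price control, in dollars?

Rearranging demand gives qd = 11072 - p. Without the control the market clears where 11072 - p = 2p - 4228, i.e. p* = 5100 and q* = 5972.
The ceiling of 4060 is below the equilibrium price 5100, so it binds.
At p = 4060: qd = 11072 - 4060 = 7012 and qs = 2·4060 - 4228 = 3892.
Quantity traded falls to 3892. At q = 3892 the demand price is 11072 - 3892 = 7180 and the supply price is (4228 + 3892)/2 = 4060.
Deadweight loss = ½ · (7180 - 4060) · (5972 - 3892) = ½ · 3120 · 2080 = 3244800.

3244800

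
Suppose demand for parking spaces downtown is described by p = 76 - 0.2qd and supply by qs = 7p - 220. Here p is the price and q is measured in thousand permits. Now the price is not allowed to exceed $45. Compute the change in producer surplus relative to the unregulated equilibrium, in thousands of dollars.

Rearranging demand gives qd = 380 - 5p. In a free market, 380 - 5p = 7p - 220 gives the equilibrium p* = 50, q* = 130.
Because the ceiling (45) lies below the market-clearing price, it is binding.
At p = 45: qd = 380 - 5·45 = 155 and qs = 7·45 - 220 = 95.
Producer surplus without the control is ½ · (50 - 220/7) · 130 = 8450/7.
With the ceiling, producers sell 95 units at 45, so PS = ½ · (45 - 220/7) · 95 = 9025/14.
Change in producer surplus = 9025/14 - 8450/7 = -562.5.

-562.5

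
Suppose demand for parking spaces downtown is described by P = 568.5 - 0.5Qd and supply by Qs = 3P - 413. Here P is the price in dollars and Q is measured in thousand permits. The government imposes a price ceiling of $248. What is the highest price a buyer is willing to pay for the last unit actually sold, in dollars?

403

Rearranging demand gives Qd = 1137 - 2P. In a free market, 1137 - 2P = 3P - 413 gives the equilibrium P* = 310, Q* = 517.
Since 248 < 310, the ceiling is binding.
At P = 248: Qd = 1137 - 2·248 = 641 and Qs = 3·248 - 413 = 331.
Only 331 units reach the market. On the demand curve, the marginal buyer's willingness to pay at Q = 331 is (1137 - 331)/2 = 403.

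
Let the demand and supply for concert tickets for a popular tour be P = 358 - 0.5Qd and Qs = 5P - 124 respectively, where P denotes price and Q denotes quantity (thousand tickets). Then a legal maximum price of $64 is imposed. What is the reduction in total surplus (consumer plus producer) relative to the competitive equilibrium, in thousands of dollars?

27440

Rearranging demand gives Qd = 716 - 2P. Setting quantity demanded equal to quantity supplied, 716 - 2P = 5P - 124, gives P* = 120 and Q* = 476.
The ceiling of 64 is below the equilibrium price 120, so it binds.
At P = 64: Qd = 716 - 2·64 = 588 and Qs = 5·64 - 124 = 196.
Quantity traded falls to 196. At Q = 196 the demand price is (716 - 196)/2 = 260 and the supply price is (124 + 196)/5 = 64.
Deadweight loss = ½ · (260 - 64) · (476 - 196) = ½ · 196 · 280 = 27440.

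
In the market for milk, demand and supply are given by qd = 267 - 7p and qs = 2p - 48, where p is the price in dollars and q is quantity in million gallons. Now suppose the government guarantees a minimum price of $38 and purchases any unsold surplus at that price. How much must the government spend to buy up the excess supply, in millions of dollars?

1026

Without the control the market clears where 267 - 7p = 2p - 48, i.e. p* = 35 and q* = 22.
Since 38 > 35, the floor is binding.
At p = 38: qd = 267 - 7·38 = 1 and qs = 2·38 - 48 = 28.
Surplus = qs - qd = 27.
Government expenditure = surplus × support price = 27 × 38 = 1026.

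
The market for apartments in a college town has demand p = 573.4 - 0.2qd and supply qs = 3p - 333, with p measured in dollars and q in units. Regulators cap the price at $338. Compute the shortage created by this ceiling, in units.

Rearranging demand gives qd = 2867 - 5p. Equilibrium: 2867 - 5p = 3p - 333, so 3200 = 8p and p* = 400, q* = 867.
The ceiling of 338 is below the equilibrium price 400, so it binds.
At p = 338: qd = 2867 - 5·338 = 1177 and qs = 3·338 - 333 = 681.
Shortage = qd - qs = 1177 - 681 = 496.

496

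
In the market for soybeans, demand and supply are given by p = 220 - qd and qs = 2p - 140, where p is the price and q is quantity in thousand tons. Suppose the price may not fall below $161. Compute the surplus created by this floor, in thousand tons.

123

Rearranging demand gives qd = 220 - p. In a free market, 220 - p = 2p - 140 gives the equilibrium p* = 120, q* = 100.
Since 161 > 120, the floor is binding.
At p = 161: qd = 220 - 161 = 59 and qs = 2·161 - 140 = 182.
Surplus = qs - qd = 182 - 59 = 123.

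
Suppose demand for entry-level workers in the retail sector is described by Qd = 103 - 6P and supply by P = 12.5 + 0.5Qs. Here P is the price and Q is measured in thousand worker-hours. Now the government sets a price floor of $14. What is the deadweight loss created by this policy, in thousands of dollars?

Rearranging supply gives Qs = 2P - 25. Without the control the market clears where 103 - 6P = 2P - 25, i.e. P* = 16 and Q* = 7.
Since 14 is below P* = 16, the floor does not bind and the free-market outcome prevails.
Since the control does not bind, no trades are prevented and deadweight loss is zero.

0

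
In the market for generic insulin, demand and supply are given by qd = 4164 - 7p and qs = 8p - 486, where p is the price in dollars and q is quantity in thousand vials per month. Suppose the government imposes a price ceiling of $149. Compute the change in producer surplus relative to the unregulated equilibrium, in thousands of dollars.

Setting quantity demanded equal to quantity supplied, 4164 - 7p = 8p - 486, gives p* = 310 and q* = 1994.
Since 149 < 310, the ceiling is binding.
At p = 149: qd = 4164 - 7·149 = 3121 and qs = 8·149 - 486 = 706.
Producer surplus without the control is ½ · (310 - 60.75) · 1994 = 248502.25.
With the ceiling, producers sell 706 units at 149, so PS = ½ · (149 - 60.75) · 706 = 31152.25.
Change in producer surplus = 31152.25 - 248502.25 = -217350.

-217350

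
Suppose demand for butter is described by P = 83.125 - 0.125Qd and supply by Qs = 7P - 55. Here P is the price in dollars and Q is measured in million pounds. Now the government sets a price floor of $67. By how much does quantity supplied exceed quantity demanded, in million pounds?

285

Rearranging demand gives Qd = 665 - 8P. Setting quantity demanded equal to quantity supplied, 665 - 8P = 7P - 55, gives P* = 48 and Q* = 281.
Because the floor (67) lies above the market-clearing price, it is binding.
At P = 67: Qd = 665 - 8·67 = 129 and Qs = 7·67 - 55 = 414.
Surplus = Qs - Qd = 414 - 129 = 285.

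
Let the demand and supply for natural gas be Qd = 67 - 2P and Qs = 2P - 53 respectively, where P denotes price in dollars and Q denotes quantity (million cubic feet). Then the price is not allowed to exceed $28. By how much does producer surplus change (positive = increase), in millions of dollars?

In a free market, 67 - 2P = 2P - 53 gives the equilibrium P* = 30, Q* = 7.
Since 28 < 30, the ceiling is binding.
At P = 28: Qd = 67 - 2·28 = 11 and Qs = 2·28 - 53 = 3.
Producer surplus without the control is ½ · (30 - 26.5) · 7 = 12.25.
With the ceiling, producers sell 3 units at 28, so PS = ½ · (28 - 26.5) · 3 = 2.25.
Change in producer surplus = 2.25 - 12.25 = -10.

-10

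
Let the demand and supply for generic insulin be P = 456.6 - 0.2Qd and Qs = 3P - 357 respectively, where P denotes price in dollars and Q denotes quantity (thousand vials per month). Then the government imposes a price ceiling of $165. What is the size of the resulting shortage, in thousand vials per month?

Rearranging demand gives Qd = 2283 - 5P. Setting quantity demanded equal to quantity supplied, 2283 - 5P = 3P - 357, gives P* = 330 and Q* = 633.
Because the ceiling (165) lies below the market-clearing price, it is binding.
At P = 165: Qd = 2283 - 5·165 = 1458 and Qs = 3·165 - 357 = 138.
Shortage = Qd - Qs = 1458 - 138 = 1320.

1320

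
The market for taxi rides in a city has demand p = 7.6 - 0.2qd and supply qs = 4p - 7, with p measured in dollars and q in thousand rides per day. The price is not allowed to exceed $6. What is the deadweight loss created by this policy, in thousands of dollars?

0

Rearranging demand gives qd = 38 - 5p. Equilibrium: 38 - 5p = 4p - 7, so 45 = 9p and p* = 5, q* = 13.
The ceiling of 6 is above the equilibrium price 5, so it is not binding; the market clears at p* = 5, q* = 13.
Since the control does not bind, no trades are prevented and deadweight loss is zero.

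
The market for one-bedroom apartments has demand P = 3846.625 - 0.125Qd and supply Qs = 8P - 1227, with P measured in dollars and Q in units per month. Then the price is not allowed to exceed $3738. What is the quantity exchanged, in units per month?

Rearranging demand gives Qd = 30773 - 8P. Equilibrium: 30773 - 8P = 8P - 1227, so 32000 = 16P and P* = 2000, Q* = 14773.
Since 3738 is above P* = 2000, the ceiling does not bind and the free-market outcome prevails.

14773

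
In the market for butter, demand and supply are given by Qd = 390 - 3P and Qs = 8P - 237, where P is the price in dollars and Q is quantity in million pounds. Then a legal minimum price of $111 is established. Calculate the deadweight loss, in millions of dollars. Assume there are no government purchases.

6014.25

Equilibrium: 390 - 3P = 8P - 237, so 627 = 11P and P* = 57, Q* = 219.
Since 111 > 57, the floor is binding.
At P = 111: Qd = 390 - 3·111 = 57 and Qs = 8·111 - 237 = 651.
Quantity traded falls to 57. At Q = 57 the demand price is (390 - 57)/3 = 111 and the supply price is (237 + 57)/8 = 36.75.
Deadweight loss = ½ · (111 - 36.75) · (219 - 57) = ½ · 74.25 · 162 = 6014.25.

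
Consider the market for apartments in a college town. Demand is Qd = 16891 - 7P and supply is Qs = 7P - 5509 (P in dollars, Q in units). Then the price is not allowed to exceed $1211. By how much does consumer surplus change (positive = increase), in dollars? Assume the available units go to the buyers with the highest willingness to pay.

Setting quantity demanded equal to quantity supplied, 16891 - 7P = 7P - 5509, gives P* = 1600 and Q* = 5691.
The ceiling of 1211 is below the equilibrium price 1600, so it binds.
At P = 1211: Qd = 16891 - 7·1211 = 8414 and Qs = 7·1211 - 5509 = 2968.
Consumer surplus without the control is ½ · (2413 - 1600) · 5691 = 2313391.5.
With the ceiling, 2968 units are sold at 1211 (assume they go to the highest-value buyers). The demand price at Q = 2968 is 1989, so CS = ½ · [(2413 - 1211) + (1989 - 1211)] · 2968 = 2938320.
Change in consumer surplus = 2938320 - 2313391.5 = 624928.5.

624928.5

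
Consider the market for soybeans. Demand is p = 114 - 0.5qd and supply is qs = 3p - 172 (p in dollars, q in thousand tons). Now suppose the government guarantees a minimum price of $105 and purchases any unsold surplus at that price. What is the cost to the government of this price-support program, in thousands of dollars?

13125

Rearranging demand gives qd = 228 - 2p. In a free market, 228 - 2p = 3p - 172 gives the equilibrium p* = 80, q* = 68.
Since 105 > 80, the floor is binding.
At p = 105: qd = 228 - 2·105 = 18 and qs = 3·105 - 172 = 143.
Surplus = qs - qd = 125.
Government expenditure = surplus × support price = 125 × 105 = 13125.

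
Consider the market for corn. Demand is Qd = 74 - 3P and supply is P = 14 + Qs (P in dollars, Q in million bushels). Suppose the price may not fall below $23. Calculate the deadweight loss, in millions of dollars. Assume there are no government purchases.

Rearranging supply gives Qs = P - 14. Without the control the market clears where 74 - 3P = P - 14, i.e. P* = 22 and Q* = 8.
Because the floor (23) lies above the market-clearing price, it is binding.
At P = 23: Qd = 74 - 3·23 = 5 and Qs = 23 - 14 = 9.
Quantity traded falls to 5. At Q = 5 the demand price is (74 - 5)/3 = 23 and the supply price is 14 + 5 = 19.
Deadweight loss = ½ · (23 - 19) · (8 - 5) = ½ · 4 · 3 = 6.

6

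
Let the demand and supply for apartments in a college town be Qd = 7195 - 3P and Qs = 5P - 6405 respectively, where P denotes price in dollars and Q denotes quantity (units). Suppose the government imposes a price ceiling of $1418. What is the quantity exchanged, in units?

In a free market, 7195 - 3P = 5P - 6405 gives the equilibrium P* = 1700, Q* = 2095.
Because the ceiling (1418) lies below the market-clearing price, it is binding.
At P = 1418: Qd = 7195 - 3·1418 = 2941 and Qs = 5·1418 - 6405 = 685.
The quantity actually transacted is the short side, supply: 685.

685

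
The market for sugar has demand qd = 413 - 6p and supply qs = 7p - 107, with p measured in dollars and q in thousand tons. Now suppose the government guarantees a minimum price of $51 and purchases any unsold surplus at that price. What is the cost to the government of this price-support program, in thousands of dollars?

7293

Equilibrium: 413 - 6p = 7p - 107, so 520 = 13p and p* = 40, q* = 173.
The floor of 51 is above the equilibrium price 40, so it binds.
At p = 51: qd = 413 - 6·51 = 107 and qs = 7·51 - 107 = 250.
Surplus = qs - qd = 143.
Government expenditure = surplus × support price = 143 × 51 = 7293.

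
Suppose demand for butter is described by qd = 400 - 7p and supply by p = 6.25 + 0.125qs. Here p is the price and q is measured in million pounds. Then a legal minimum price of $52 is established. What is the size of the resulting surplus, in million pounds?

Rearranging supply gives qs = 8p - 50. Setting quantity demanded equal to quantity supplied, 400 - 7p = 8p - 50, gives p* = 30 and q* = 190.
Because the floor (52) lies above the market-clearing price, it is binding.
At p = 52: qd = 400 - 7·52 = 36 and qs = 8·52 - 50 = 366.
Surplus = qs - qd = 366 - 36 = 330.

330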